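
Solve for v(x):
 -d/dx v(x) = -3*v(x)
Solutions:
 v(x) = C1*exp(3*x)


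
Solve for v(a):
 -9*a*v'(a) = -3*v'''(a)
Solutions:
 v(a) = C1 + Integral(C2*airyai(3^(1/3)*a) + C3*airybi(3^(1/3)*a), a)


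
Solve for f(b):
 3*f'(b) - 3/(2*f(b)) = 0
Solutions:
 f(b) = -sqrt(C1 + b)
 f(b) = sqrt(C1 + b)


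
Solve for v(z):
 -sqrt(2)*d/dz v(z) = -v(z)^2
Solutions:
 v(z) = -2/(C1 + sqrt(2)*z)


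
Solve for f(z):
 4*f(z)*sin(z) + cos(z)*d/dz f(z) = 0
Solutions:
 f(z) = C1*cos(z)^4


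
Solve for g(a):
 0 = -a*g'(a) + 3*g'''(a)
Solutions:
 g(a) = C1 + Integral(C2*airyai(3^(2/3)*a/3) + C3*airybi(3^(2/3)*a/3), a)


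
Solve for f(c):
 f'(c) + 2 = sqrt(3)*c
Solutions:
 f(c) = C1 + sqrt(3)*c^2/2 - 2*c


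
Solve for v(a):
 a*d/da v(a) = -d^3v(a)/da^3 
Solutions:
 v(a) = C1 + Integral(C2*airyai(-a) + C3*airybi(-a), a)


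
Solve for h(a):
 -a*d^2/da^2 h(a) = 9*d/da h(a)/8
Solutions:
 h(a) = C1 + C2/a^(1/8)


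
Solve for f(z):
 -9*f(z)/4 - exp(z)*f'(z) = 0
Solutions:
 f(z) = C1*exp(9*exp(-z)/4)


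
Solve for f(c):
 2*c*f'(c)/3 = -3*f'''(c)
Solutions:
 f(c) = C1 + Integral(C2*airyai(-6^(1/3)*c/3) + C3*airybi(-6^(1/3)*c/3), c)


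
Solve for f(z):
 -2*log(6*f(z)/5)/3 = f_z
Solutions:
 -3*Integral(1/(-log(_y) - log(6) + log(5)), (_y, f(z)))/2 = C1 - z


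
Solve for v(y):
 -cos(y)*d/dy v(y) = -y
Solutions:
 v(y) = C1 + Integral(y/cos(y), y)


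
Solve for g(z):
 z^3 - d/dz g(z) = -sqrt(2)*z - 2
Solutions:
 g(z) = C1 + z^4/4 + sqrt(2)*z^2/2 + 2*z


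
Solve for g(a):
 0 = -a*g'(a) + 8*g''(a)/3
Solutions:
 g(a) = C1 + C2*erfi(sqrt(3)*a/4)


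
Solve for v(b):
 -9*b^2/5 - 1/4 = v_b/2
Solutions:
 v(b) = C1 - 6*b^3/5 - b/2


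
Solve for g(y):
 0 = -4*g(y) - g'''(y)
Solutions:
 g(y) = C3*exp(-2^(2/3)*y) + (C1*sin(2^(2/3)*sqrt(3)*y/2) + C2*cos(2^(2/3)*sqrt(3)*y/2))*exp(2^(2/3)*y/2)


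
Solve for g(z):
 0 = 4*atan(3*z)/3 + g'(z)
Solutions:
 g(z) = C1 - 4*z*atan(3*z)/3 + 2*log(9*z^2 + 1)/9


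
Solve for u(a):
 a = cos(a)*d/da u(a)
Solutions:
 u(a) = C1 + Integral(a/cos(a), a)


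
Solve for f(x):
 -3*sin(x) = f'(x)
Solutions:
 f(x) = C1 + 3*cos(x)


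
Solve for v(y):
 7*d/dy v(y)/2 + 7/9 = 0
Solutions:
 v(y) = C1 - 2*y/9


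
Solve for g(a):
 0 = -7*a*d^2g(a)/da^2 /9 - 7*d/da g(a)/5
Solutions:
 g(a) = C1 + C2/a^(4/5)


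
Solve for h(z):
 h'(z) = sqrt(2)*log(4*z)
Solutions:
 h(z) = C1 + sqrt(2)*z*log(z) - sqrt(2)*z + 2*sqrt(2)*z*log(2)


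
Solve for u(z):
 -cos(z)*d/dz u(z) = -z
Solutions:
 u(z) = C1 + Integral(z/cos(z), z)


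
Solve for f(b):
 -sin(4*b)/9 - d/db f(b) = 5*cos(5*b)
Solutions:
 f(b) = C1 - sin(5*b) + cos(4*b)/36


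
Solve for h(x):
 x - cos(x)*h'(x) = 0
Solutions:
 h(x) = C1 + Integral(x/cos(x), x)


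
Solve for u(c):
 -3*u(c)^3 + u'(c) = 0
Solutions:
 u(c) = -sqrt(2)*sqrt(-1/(C1 + 3*c))/2
 u(c) = sqrt(2)*sqrt(-1/(C1 + 3*c))/2


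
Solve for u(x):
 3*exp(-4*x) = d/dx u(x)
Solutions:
 u(x) = C1 - 3*exp(-4*x)/4


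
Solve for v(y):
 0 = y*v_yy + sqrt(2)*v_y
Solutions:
 v(y) = C1 + C2*y^(1 - sqrt(2))


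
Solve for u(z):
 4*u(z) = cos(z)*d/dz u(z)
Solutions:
 u(z) = C1*(sin(z)^2 + 2*sin(z) + 1)/(sin(z)^2 - 2*sin(z) + 1)


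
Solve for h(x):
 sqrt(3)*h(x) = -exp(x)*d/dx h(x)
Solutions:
 h(x) = C1*exp(sqrt(3)*exp(-x))


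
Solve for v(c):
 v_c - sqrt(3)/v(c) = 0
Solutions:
 v(c) = -sqrt(C1 + 2*sqrt(3)*c)
 v(c) = sqrt(C1 + 2*sqrt(3)*c)


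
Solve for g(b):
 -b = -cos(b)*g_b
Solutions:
 g(b) = C1 + Integral(b/cos(b), b)


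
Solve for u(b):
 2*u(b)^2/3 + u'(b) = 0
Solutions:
 u(b) = 3/(C1 + 2*b)


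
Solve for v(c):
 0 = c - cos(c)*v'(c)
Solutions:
 v(c) = C1 + Integral(c/cos(c), c)


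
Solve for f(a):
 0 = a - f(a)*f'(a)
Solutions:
 f(a) = -sqrt(C1 + a^2)
 f(a) = sqrt(C1 + a^2)


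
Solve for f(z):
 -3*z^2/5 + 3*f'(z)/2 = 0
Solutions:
 f(z) = C1 + 2*z^3/15


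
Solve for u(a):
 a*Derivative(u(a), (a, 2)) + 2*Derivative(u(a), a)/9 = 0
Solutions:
 u(a) = C1 + C2*a^(7/9)


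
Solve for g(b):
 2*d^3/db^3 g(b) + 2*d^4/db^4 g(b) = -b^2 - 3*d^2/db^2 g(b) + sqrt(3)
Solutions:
 g(b) = C1 + C2*b - b^4/36 + 2*b^3/27 + b^2*(4 + 9*sqrt(3))/54 + (C3*sin(sqrt(5)*b/2) + C4*cos(sqrt(5)*b/2))*exp(-b/2)


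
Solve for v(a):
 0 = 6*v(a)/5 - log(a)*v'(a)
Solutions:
 v(a) = C1*exp(6*li(a)/5)


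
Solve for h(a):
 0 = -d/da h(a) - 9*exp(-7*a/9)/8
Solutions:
 h(a) = C1 + 81*exp(-7*a/9)/56


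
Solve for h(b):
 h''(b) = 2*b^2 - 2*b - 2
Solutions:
 h(b) = C1 + C2*b + b^4/6 - b^3/3 - b^2


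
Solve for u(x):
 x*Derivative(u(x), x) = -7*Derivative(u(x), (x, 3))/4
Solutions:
 u(x) = C1 + Integral(C2*airyai(-14^(2/3)*x/7) + C3*airybi(-14^(2/3)*x/7), x)


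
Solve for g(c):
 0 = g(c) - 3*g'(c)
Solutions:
 g(c) = C1*exp(c/3)


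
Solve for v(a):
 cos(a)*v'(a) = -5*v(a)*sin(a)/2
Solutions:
 v(a) = C1*cos(a)^(5/2)


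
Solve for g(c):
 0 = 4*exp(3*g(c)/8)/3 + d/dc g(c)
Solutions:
 g(c) = 8*log((-1 - sqrt(3)*I)*(1/(C1 + 4*c))^(1/3))
 g(c) = 8*log((-1 + sqrt(3)*I)*(1/(C1 + 4*c))^(1/3))
 g(c) = 8*log(1/(C1 + 4*c))/3 + 8*log(2)


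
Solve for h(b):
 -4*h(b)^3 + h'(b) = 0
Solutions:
 h(b) = -sqrt(2)*sqrt(-1/(C1 + 4*b))/2
 h(b) = sqrt(2)*sqrt(-1/(C1 + 4*b))/2


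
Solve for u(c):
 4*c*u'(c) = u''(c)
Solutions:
 u(c) = C1 + C2*erfi(sqrt(2)*c)


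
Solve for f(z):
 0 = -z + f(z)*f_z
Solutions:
 f(z) = -sqrt(C1 + z^2)
 f(z) = sqrt(C1 + z^2)


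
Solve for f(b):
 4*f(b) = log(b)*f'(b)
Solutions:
 f(b) = C1*exp(4*li(b))


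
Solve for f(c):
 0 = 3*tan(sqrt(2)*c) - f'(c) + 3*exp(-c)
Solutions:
 f(c) = C1 + 3*sqrt(2)*log(tan(sqrt(2)*c)^2 + 1)/4 - 3*exp(-c)


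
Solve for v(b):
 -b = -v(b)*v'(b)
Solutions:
 v(b) = -sqrt(C1 + b^2)
 v(b) = sqrt(C1 + b^2)


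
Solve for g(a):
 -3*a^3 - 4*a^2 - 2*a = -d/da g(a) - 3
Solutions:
 g(a) = C1 + 3*a^4/4 + 4*a^3/3 + a^2 - 3*a


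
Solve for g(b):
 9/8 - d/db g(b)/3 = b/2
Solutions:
 g(b) = C1 - 3*b^2/4 + 27*b/8


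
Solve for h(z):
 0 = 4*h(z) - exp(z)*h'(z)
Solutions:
 h(z) = C1*exp(-4*exp(-z))


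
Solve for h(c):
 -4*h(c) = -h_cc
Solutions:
 h(c) = C1*exp(-2*c) + C2*exp(2*c)


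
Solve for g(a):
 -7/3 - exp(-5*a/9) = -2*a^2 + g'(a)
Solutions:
 g(a) = C1 + 2*a^3/3 - 7*a/3 + 9*exp(-5*a/9)/5


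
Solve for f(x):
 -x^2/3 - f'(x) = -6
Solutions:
 f(x) = C1 - x^3/9 + 6*x


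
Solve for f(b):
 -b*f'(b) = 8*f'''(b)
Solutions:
 f(b) = C1 + Integral(C2*airyai(-b/2) + C3*airybi(-b/2), b)


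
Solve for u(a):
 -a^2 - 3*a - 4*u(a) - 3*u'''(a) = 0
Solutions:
 u(a) = C3*exp(-6^(2/3)*a/3) - a^2/4 - 3*a/4 + (C1*sin(2^(2/3)*3^(1/6)*a/2) + C2*cos(2^(2/3)*3^(1/6)*a/2))*exp(6^(2/3)*a/6)


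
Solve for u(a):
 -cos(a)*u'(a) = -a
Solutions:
 u(a) = C1 + Integral(a/cos(a), a)


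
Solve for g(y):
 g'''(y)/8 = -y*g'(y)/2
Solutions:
 g(y) = C1 + Integral(C2*airyai(-2^(2/3)*y) + C3*airybi(-2^(2/3)*y), y)


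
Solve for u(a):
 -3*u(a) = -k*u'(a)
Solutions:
 u(a) = C1*exp(3*a/k)


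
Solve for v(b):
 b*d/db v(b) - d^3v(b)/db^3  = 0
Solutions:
 v(b) = C1 + Integral(C2*airyai(b) + C3*airybi(b), b)


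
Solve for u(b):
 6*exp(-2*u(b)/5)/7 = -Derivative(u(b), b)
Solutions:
 u(b) = 5*log(-sqrt(C1 - 6*b)) - 5*log(35) + 5*log(70)/2
 u(b) = 5*log(C1 - 6*b)/2 - 5*log(35) + 5*log(70)/2


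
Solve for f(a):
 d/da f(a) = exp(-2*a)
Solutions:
 f(a) = C1 - exp(-2*a)/2


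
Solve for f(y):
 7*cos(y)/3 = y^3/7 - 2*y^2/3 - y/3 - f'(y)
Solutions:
 f(y) = C1 + y^4/28 - 2*y^3/9 - y^2/6 - 7*sin(y)/3


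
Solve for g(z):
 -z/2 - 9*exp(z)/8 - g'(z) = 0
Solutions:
 g(z) = C1 - z^2/4 - 9*exp(z)/8


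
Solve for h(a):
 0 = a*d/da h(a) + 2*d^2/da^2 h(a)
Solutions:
 h(a) = C1 + C2*erf(a/2)


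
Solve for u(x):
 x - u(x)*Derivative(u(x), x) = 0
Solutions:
 u(x) = -sqrt(C1 + x^2)
 u(x) = sqrt(C1 + x^2)


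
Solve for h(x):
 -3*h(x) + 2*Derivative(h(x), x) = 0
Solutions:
 h(x) = C1*exp(3*x/2)


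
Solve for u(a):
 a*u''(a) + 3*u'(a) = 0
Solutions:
 u(a) = C1 + C2/a^2


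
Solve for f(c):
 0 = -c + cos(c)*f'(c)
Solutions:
 f(c) = C1 + Integral(c/cos(c), c)


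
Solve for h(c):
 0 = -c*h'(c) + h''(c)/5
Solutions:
 h(c) = C1 + C2*erfi(sqrt(10)*c/2)


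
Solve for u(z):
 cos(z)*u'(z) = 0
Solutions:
 u(z) = C1


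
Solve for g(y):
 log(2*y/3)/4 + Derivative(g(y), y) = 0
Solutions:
 g(y) = C1 - y*log(y)/4 - y*log(2)/4 + y/4 + y*log(3)/4


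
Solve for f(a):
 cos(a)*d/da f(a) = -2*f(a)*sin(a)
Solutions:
 f(a) = C1*cos(a)^2


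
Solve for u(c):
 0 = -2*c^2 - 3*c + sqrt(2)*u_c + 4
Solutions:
 u(c) = C1 + sqrt(2)*c^3/3 + 3*sqrt(2)*c^2/4 - 2*sqrt(2)*c


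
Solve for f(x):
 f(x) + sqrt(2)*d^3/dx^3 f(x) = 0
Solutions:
 f(x) = C3*exp(-2^(5/6)*x/2) + (C1*sin(2^(5/6)*sqrt(3)*x/4) + C2*cos(2^(5/6)*sqrt(3)*x/4))*exp(2^(5/6)*x/4)


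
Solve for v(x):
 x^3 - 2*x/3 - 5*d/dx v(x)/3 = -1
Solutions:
 v(x) = C1 + 3*x^4/20 - x^2/5 + 3*x/5


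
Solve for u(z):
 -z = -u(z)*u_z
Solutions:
 u(z) = -sqrt(C1 + z^2)
 u(z) = sqrt(C1 + z^2)


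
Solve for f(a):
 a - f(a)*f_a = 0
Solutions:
 f(a) = -sqrt(C1 + a^2)
 f(a) = sqrt(C1 + a^2)


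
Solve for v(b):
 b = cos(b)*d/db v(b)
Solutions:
 v(b) = C1 + Integral(b/cos(b), b)


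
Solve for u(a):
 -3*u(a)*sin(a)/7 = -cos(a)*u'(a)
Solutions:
 u(a) = C1/cos(a)^(3/7)


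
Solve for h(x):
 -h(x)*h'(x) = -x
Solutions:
 h(x) = -sqrt(C1 + x^2)
 h(x) = sqrt(C1 + x^2)


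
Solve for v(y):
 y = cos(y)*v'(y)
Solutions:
 v(y) = C1 + Integral(y/cos(y), y)


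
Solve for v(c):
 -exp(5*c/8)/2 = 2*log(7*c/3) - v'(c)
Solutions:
 v(c) = C1 + 2*c*log(c) + 2*c*(-log(3) - 1 + log(7)) + 4*exp(5*c/8)/5


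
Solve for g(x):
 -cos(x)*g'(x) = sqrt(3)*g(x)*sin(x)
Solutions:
 g(x) = C1*cos(x)^(sqrt(3))


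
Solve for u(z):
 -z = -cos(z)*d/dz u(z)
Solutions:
 u(z) = C1 + Integral(z/cos(z), z)


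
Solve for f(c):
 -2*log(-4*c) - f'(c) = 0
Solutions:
 f(c) = C1 - 2*c*log(-c) + 2*c*(1 - 2*log(2))


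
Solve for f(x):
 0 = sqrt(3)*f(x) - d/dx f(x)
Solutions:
 f(x) = C1*exp(sqrt(3)*x)


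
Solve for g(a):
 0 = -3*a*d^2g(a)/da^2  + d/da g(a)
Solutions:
 g(a) = C1 + C2*a^(4/3)


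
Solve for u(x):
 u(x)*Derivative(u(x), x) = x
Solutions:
 u(x) = -sqrt(C1 + x^2)
 u(x) = sqrt(C1 + x^2)


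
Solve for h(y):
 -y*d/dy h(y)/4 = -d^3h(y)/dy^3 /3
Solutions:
 h(y) = C1 + Integral(C2*airyai(6^(1/3)*y/2) + C3*airybi(6^(1/3)*y/2), y)


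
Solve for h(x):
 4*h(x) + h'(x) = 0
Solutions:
 h(x) = C1*exp(-4*x)


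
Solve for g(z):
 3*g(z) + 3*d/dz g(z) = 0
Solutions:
 g(z) = C1*exp(-z)


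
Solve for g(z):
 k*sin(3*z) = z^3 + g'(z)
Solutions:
 g(z) = C1 - k*cos(3*z)/3 - z^4/4


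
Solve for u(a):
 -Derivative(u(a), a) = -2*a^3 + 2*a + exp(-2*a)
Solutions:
 u(a) = C1 + a^4/2 - a^2 + exp(-2*a)/2


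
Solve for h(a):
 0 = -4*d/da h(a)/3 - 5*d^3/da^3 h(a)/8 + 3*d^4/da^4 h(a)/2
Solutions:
 h(a) = C1 + C2*exp(a*(-(144*sqrt(20986) + 20861)^(1/3) - 25/(144*sqrt(20986) + 20861)^(1/3) + 10)/72)*sin(sqrt(3)*a*(-(144*sqrt(20986) + 20861)^(1/3) + 25/(144*sqrt(20986) + 20861)^(1/3))/72) + C3*exp(a*(-(144*sqrt(20986) + 20861)^(1/3) - 25/(144*sqrt(20986) + 20861)^(1/3) + 10)/72)*cos(sqrt(3)*a*(-(144*sqrt(20986) + 20861)^(1/3) + 25/(144*sqrt(20986) + 20861)^(1/3))/72) + C4*exp(a*(25/(144*sqrt(20986) + 20861)^(1/3) + 5 + (144*sqrt(20986) + 20861)^(1/3))/36)


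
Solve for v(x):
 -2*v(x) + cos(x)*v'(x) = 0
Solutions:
 v(x) = C1*(sin(x) + 1)/(sin(x) - 1)


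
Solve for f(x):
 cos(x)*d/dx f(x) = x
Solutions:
 f(x) = C1 + Integral(x/cos(x), x)


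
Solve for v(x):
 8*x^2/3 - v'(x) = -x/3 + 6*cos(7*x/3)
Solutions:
 v(x) = C1 + 8*x^3/9 + x^2/6 - 18*sin(7*x/3)/7


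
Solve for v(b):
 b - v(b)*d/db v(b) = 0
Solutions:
 v(b) = -sqrt(C1 + b^2)
 v(b) = sqrt(C1 + b^2)


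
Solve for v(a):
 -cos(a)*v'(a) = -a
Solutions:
 v(a) = C1 + Integral(a/cos(a), a)


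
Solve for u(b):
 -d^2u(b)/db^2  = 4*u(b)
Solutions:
 u(b) = C1*sin(2*b) + C2*cos(2*b)


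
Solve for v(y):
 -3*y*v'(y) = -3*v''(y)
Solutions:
 v(y) = C1 + C2*erfi(sqrt(2)*y/2)


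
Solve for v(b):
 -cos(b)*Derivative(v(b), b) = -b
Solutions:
 v(b) = C1 + Integral(b/cos(b), b)


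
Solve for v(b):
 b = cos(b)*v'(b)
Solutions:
 v(b) = C1 + Integral(b/cos(b), b)


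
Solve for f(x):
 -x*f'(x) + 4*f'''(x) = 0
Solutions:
 f(x) = C1 + Integral(C2*airyai(2^(1/3)*x/2) + C3*airybi(2^(1/3)*x/2), x)


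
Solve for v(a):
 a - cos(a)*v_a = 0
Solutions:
 v(a) = C1 + Integral(a/cos(a), a)


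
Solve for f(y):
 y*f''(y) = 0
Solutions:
 f(y) = C1 + C2*y


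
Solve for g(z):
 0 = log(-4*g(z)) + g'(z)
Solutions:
 Integral(1/(log(-_y) + 2*log(2)), (_y, g(z))) = C1 - z


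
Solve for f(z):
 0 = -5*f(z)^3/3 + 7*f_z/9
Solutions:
 f(z) = -sqrt(14)*sqrt(-1/(C1 + 15*z))/2
 f(z) = sqrt(14)*sqrt(-1/(C1 + 15*z))/2


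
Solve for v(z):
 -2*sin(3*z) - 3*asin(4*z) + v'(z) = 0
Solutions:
 v(z) = C1 + 3*z*asin(4*z) + 3*sqrt(1 - 16*z^2)/4 - 2*cos(3*z)/3


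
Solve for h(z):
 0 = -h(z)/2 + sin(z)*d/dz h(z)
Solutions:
 h(z) = C1*(cos(z) - 1)^(1/4)/(cos(z) + 1)^(1/4)


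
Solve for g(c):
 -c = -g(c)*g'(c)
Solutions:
 g(c) = -sqrt(C1 + c^2)
 g(c) = sqrt(C1 + c^2)


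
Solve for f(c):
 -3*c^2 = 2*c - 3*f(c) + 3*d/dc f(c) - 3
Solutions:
 f(c) = C1*exp(c) + c^2 + 8*c/3 + 5/3


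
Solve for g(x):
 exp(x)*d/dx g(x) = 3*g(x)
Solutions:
 g(x) = C1*exp(-3*exp(-x))


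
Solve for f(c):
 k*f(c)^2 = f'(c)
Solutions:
 f(c) = -1/(C1 + c*k)


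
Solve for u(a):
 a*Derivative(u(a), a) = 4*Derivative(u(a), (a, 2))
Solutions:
 u(a) = C1 + C2*erfi(sqrt(2)*a/4)


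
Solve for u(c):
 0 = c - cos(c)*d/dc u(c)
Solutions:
 u(c) = C1 + Integral(c/cos(c), c)


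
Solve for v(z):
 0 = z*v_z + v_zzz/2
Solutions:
 v(z) = C1 + Integral(C2*airyai(-2^(1/3)*z) + C3*airybi(-2^(1/3)*z), z)


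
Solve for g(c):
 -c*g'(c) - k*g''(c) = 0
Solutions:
 g(c) = C1 + C2*sqrt(k)*erf(sqrt(2)*c*sqrt(1/k)/2)


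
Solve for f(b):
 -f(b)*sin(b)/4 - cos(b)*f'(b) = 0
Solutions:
 f(b) = C1*cos(b)^(1/4)


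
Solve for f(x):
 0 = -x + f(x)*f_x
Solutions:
 f(x) = -sqrt(C1 + x^2)
 f(x) = sqrt(C1 + x^2)


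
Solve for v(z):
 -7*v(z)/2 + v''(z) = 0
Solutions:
 v(z) = C1*exp(-sqrt(14)*z/2) + C2*exp(sqrt(14)*z/2)


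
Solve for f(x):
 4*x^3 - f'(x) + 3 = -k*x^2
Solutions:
 f(x) = C1 + k*x^3/3 + x^4 + 3*x


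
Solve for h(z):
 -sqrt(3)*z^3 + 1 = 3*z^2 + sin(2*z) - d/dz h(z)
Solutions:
 h(z) = C1 + sqrt(3)*z^4/4 + z^3 - z - cos(2*z)/2


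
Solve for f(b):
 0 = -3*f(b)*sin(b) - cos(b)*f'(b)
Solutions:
 f(b) = C1*cos(b)^3


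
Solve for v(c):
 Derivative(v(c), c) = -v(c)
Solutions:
 v(c) = C1*exp(-c)


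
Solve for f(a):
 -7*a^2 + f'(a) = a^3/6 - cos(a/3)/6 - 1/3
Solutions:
 f(a) = C1 + a^4/24 + 7*a^3/3 - a/3 - sin(a/3)/2


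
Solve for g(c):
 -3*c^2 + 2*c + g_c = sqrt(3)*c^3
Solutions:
 g(c) = C1 + sqrt(3)*c^4/4 + c^3 - c^2


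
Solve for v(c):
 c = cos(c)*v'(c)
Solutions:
 v(c) = C1 + Integral(c/cos(c), c)


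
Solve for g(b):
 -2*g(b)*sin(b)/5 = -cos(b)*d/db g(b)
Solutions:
 g(b) = C1/cos(b)^(2/5)


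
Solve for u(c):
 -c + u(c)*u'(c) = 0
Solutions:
 u(c) = -sqrt(C1 + c^2)
 u(c) = sqrt(C1 + c^2)


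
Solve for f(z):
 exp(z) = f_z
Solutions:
 f(z) = C1 + exp(z)


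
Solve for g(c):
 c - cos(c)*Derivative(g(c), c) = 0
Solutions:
 g(c) = C1 + Integral(c/cos(c), c)


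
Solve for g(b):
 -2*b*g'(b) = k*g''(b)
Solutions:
 g(b) = C1 + C2*sqrt(k)*erf(b*sqrt(1/k))


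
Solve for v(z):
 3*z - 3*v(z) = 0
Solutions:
 v(z) = z


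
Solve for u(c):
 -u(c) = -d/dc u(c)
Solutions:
 u(c) = C1*exp(c)


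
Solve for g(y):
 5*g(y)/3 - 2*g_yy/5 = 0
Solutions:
 g(y) = C1*exp(-5*sqrt(6)*y/6) + C2*exp(5*sqrt(6)*y/6)


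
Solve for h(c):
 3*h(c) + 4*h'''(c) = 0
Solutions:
 h(c) = C3*exp(-6^(1/3)*c/2) + (C1*sin(2^(1/3)*3^(5/6)*c/4) + C2*cos(2^(1/3)*3^(5/6)*c/4))*exp(6^(1/3)*c/4)


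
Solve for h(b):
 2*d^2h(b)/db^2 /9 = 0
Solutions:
 h(b) = C1 + C2*b


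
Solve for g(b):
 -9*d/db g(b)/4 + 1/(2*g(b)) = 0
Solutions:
 g(b) = -sqrt(C1 + 4*b)/3
 g(b) = sqrt(C1 + 4*b)/3


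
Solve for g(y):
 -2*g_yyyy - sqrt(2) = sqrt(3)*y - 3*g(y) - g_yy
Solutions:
 g(y) = C1*exp(-sqrt(6)*y/2) + C2*exp(sqrt(6)*y/2) + C3*sin(y) + C4*cos(y) + sqrt(3)*y/3 + sqrt(2)/3


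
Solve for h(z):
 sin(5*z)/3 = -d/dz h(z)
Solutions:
 h(z) = C1 + cos(5*z)/15


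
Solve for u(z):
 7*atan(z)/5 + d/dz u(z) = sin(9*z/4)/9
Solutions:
 u(z) = C1 - 7*z*atan(z)/5 + 7*log(z^2 + 1)/10 - 4*cos(9*z/4)/81


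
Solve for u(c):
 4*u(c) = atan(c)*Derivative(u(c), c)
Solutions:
 u(c) = C1*exp(4*Integral(1/atan(c), c))


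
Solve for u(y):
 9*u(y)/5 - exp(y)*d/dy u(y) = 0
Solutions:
 u(y) = C1*exp(-9*exp(-y)/5)


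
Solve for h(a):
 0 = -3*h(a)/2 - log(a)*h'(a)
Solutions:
 h(a) = C1*exp(-3*li(a)/2)


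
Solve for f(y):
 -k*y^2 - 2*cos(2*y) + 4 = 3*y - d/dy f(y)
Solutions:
 f(y) = C1 + k*y^3/3 + 3*y^2/2 - 4*y + sin(2*y)


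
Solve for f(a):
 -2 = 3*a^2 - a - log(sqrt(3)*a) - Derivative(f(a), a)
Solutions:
 f(a) = C1 + a^3 - a^2/2 - a*log(a) - a*log(3)/2 + 3*a


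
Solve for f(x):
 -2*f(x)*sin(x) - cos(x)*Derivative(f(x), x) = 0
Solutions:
 f(x) = C1*cos(x)^2


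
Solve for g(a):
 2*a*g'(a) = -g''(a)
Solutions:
 g(a) = C1 + C2*erf(a)


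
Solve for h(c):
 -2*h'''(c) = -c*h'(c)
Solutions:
 h(c) = C1 + Integral(C2*airyai(2^(2/3)*c/2) + C3*airybi(2^(2/3)*c/2), c)


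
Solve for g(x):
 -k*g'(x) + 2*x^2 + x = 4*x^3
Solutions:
 g(x) = C1 - x^4/k + 2*x^3/(3*k) + x^2/(2*k)


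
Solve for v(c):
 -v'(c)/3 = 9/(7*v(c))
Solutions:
 v(c) = -sqrt(C1 - 378*c)/7
 v(c) = sqrt(C1 - 378*c)/7


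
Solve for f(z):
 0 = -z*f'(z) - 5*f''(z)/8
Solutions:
 f(z) = C1 + C2*erf(2*sqrt(5)*z/5)


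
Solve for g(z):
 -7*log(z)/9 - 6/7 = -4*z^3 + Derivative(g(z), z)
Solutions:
 g(z) = C1 + z^4 - 7*z*log(z)/9 - 5*z/63


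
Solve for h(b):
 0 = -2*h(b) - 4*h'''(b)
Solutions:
 h(b) = C3*exp(-2^(2/3)*b/2) + (C1*sin(2^(2/3)*sqrt(3)*b/4) + C2*cos(2^(2/3)*sqrt(3)*b/4))*exp(2^(2/3)*b/4)


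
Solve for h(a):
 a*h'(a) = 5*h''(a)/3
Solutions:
 h(a) = C1 + C2*erfi(sqrt(30)*a/10)


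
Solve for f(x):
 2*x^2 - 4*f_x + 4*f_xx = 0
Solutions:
 f(x) = C1 + C2*exp(x) + x^3/6 + x^2/2 + x


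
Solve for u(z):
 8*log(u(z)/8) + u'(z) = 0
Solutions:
 -Integral(1/(-log(_y) + 3*log(2)), (_y, u(z)))/8 = C1 - z


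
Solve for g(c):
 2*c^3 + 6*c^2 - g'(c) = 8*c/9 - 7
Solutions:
 g(c) = C1 + c^4/2 + 2*c^3 - 4*c^2/9 + 7*c


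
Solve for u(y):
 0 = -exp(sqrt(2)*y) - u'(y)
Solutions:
 u(y) = C1 - sqrt(2)*exp(sqrt(2)*y)/2


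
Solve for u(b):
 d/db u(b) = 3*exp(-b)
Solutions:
 u(b) = C1 - 3*exp(-b)


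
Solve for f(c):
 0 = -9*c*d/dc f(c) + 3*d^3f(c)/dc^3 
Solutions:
 f(c) = C1 + Integral(C2*airyai(3^(1/3)*c) + C3*airybi(3^(1/3)*c), c)


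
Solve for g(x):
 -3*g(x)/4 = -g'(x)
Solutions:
 g(x) = C1*exp(3*x/4)


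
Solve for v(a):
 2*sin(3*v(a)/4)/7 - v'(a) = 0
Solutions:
 -2*a/7 + 2*log(cos(3*v(a)/4) - 1)/3 - 2*log(cos(3*v(a)/4) + 1)/3 = C1


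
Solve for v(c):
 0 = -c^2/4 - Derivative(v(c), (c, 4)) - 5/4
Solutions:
 v(c) = C1 + C2*c + C3*c^2 + C4*c^3 - c^6/1440 - 5*c^4/96


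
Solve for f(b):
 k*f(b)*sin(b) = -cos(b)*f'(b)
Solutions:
 f(b) = C1*exp(k*log(cos(b)))


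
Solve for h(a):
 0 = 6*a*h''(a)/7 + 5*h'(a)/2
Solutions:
 h(a) = C1 + C2/a^(23/12)


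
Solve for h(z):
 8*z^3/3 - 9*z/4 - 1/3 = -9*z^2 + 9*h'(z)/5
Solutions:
 h(z) = C1 + 10*z^4/27 + 5*z^3/3 - 5*z^2/8 - 5*z/27


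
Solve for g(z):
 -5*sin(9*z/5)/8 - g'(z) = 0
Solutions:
 g(z) = C1 + 25*cos(9*z/5)/72


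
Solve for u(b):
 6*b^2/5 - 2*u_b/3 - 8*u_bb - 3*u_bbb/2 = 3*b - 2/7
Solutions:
 u(b) = C1 + C2*exp(2*b*(-4 + sqrt(15))/3) + C3*exp(-2*b*(sqrt(15) + 4)/3) + 3*b^3/5 - 477*b^2/20 + 39531*b/70


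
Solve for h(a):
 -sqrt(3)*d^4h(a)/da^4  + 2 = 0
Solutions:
 h(a) = C1 + C2*a + C3*a^2 + C4*a^3 + sqrt(3)*a^4/36


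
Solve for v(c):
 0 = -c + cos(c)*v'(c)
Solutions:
 v(c) = C1 + Integral(c/cos(c), c)


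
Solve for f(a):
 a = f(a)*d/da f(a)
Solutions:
 f(a) = -sqrt(C1 + a^2)
 f(a) = sqrt(C1 + a^2)


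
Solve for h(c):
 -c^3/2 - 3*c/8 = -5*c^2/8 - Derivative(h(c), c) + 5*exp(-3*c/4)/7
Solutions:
 h(c) = C1 + c^4/8 - 5*c^3/24 + 3*c^2/16 - 20*exp(-3*c/4)/21


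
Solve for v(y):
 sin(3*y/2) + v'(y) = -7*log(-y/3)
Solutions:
 v(y) = C1 - 7*y*log(-y) + 7*y + 7*y*log(3) + 2*cos(3*y/2)/3


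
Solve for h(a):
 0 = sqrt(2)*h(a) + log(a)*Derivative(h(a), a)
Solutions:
 h(a) = C1*exp(-sqrt(2)*li(a))


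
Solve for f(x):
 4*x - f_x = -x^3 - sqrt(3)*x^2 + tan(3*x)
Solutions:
 f(x) = C1 + x^4/4 + sqrt(3)*x^3/3 + 2*x^2 + log(cos(3*x))/3


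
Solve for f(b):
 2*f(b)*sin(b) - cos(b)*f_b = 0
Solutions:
 f(b) = C1/cos(b)^2


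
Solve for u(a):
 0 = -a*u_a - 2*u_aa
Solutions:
 u(a) = C1 + C2*erf(a/2)


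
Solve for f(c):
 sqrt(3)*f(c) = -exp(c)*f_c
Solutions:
 f(c) = C1*exp(sqrt(3)*exp(-c))


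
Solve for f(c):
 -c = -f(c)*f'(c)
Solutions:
 f(c) = -sqrt(C1 + c^2)
 f(c) = sqrt(C1 + c^2)


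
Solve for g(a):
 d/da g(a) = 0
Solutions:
 g(a) = C1


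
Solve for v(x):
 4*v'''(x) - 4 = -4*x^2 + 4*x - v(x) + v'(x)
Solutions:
 v(x) = C1*exp(3^(1/3)*x*(3^(1/3)/(sqrt(78) + 9)^(1/3) + (sqrt(78) + 9)^(1/3))/12)*sin(3^(1/6)*x*(-3^(2/3)*(sqrt(78) + 9)^(1/3) + 3/(sqrt(78) + 9)^(1/3))/12) + C2*exp(3^(1/3)*x*(3^(1/3)/(sqrt(78) + 9)^(1/3) + (sqrt(78) + 9)^(1/3))/12)*cos(3^(1/6)*x*(-3^(2/3)*(sqrt(78) + 9)^(1/3) + 3/(sqrt(78) + 9)^(1/3))/12) + C3*exp(-3^(1/3)*x*(3^(1/3)/(sqrt(78) + 9)^(1/3) + (sqrt(78) + 9)^(1/3))/6) - 4*x^2 - 4*x


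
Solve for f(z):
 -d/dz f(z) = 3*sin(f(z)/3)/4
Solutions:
 3*z/4 + 3*log(cos(f(z)/3) - 1)/2 - 3*log(cos(f(z)/3) + 1)/2 = C1


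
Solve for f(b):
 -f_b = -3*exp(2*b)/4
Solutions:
 f(b) = C1 + 3*exp(2*b)/8


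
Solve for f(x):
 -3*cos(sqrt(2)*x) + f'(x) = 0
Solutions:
 f(x) = C1 + 3*sqrt(2)*sin(sqrt(2)*x)/2


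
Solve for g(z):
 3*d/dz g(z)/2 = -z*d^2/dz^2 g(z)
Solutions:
 g(z) = C1 + C2/sqrt(z)


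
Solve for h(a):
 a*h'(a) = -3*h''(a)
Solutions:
 h(a) = C1 + C2*erf(sqrt(6)*a/6)


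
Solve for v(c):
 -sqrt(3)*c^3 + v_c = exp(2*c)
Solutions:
 v(c) = C1 + sqrt(3)*c^4/4 + exp(2*c)/2


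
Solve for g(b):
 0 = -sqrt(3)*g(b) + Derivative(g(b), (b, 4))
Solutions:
 g(b) = C1*exp(-3^(1/8)*b) + C2*exp(3^(1/8)*b) + C3*sin(3^(1/8)*b) + C4*cos(3^(1/8)*b)


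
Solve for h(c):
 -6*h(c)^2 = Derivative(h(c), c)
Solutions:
 h(c) = 1/(C1 + 6*c)


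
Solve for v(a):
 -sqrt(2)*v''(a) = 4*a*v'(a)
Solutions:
 v(a) = C1 + C2*erf(2^(1/4)*a)


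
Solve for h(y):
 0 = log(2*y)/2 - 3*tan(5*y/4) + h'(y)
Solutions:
 h(y) = C1 - y*log(y)/2 - y*log(2)/2 + y/2 - 12*log(cos(5*y/4))/5


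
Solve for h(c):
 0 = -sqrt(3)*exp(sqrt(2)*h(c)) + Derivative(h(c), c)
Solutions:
 h(c) = sqrt(2)*(2*log(-1/(C1 + sqrt(3)*c)) - log(2))/4


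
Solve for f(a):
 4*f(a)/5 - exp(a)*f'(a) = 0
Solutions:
 f(a) = C1*exp(-4*exp(-a)/5)


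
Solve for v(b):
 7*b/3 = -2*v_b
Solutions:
 v(b) = C1 - 7*b^2/12


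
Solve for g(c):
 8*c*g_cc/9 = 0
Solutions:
 g(c) = C1 + C2*c


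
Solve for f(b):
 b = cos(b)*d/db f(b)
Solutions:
 f(b) = C1 + Integral(b/cos(b), b)


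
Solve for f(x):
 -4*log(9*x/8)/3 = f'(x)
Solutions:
 f(x) = C1 - 4*x*log(x)/3 - 8*x*log(3)/3 + 4*x/3 + 4*x*log(2)


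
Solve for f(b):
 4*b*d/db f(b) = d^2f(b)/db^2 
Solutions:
 f(b) = C1 + C2*erfi(sqrt(2)*b)


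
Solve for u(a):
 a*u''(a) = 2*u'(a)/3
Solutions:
 u(a) = C1 + C2*a^(5/3)


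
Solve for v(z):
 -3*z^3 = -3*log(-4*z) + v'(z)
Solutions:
 v(z) = C1 - 3*z^4/4 + 3*z*log(-z) + 3*z*(-1 + 2*log(2))


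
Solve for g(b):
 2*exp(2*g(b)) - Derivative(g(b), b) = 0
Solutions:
 g(b) = log(-sqrt(-1/(C1 + 2*b))) - log(2)/2
 g(b) = log(-1/(C1 + 2*b))/2 - log(2)/2


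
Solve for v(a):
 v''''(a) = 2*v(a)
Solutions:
 v(a) = C1*exp(-2^(1/4)*a) + C2*exp(2^(1/4)*a) + C3*sin(2^(1/4)*a) + C4*cos(2^(1/4)*a)


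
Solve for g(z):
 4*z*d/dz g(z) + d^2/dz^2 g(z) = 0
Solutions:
 g(z) = C1 + C2*erf(sqrt(2)*z)


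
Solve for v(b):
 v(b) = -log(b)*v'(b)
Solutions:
 v(b) = C1*exp(-li(b))


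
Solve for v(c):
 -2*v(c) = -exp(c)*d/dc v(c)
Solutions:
 v(c) = C1*exp(-2*exp(-c))


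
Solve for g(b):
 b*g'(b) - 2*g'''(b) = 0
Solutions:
 g(b) = C1 + Integral(C2*airyai(2^(2/3)*b/2) + C3*airybi(2^(2/3)*b/2), b)


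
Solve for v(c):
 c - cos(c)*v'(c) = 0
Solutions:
 v(c) = C1 + Integral(c/cos(c), c)


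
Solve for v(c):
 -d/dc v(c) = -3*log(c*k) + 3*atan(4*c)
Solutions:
 v(c) = C1 + 3*c*log(c*k) - 3*c*atan(4*c) - 3*c + 3*log(16*c^2 + 1)/8


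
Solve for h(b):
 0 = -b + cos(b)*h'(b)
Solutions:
 h(b) = C1 + Integral(b/cos(b), b)


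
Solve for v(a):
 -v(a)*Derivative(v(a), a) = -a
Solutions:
 v(a) = -sqrt(C1 + a^2)
 v(a) = sqrt(C1 + a^2)


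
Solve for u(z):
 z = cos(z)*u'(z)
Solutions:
 u(z) = C1 + Integral(z/cos(z), z)


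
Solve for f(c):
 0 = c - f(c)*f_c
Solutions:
 f(c) = -sqrt(C1 + c^2)
 f(c) = sqrt(C1 + c^2)


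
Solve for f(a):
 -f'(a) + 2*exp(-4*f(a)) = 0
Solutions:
 f(a) = log(-I*(C1 + 8*a)^(1/4))
 f(a) = log(I*(C1 + 8*a)^(1/4))
 f(a) = log(-(C1 + 8*a)^(1/4))
 f(a) = log(C1 + 8*a)/4


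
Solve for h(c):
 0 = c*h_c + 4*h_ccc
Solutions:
 h(c) = C1 + Integral(C2*airyai(-2^(1/3)*c/2) + C3*airybi(-2^(1/3)*c/2), c)


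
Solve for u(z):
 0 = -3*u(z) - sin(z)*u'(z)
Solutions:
 u(z) = C1*(cos(z) + 1)^(3/2)/(cos(z) - 1)^(3/2)


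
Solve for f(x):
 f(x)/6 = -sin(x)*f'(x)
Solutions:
 f(x) = C1*(cos(x) + 1)^(1/12)/(cos(x) - 1)^(1/12)


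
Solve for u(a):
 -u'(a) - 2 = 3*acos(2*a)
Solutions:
 u(a) = C1 - 3*a*acos(2*a) - 2*a + 3*sqrt(1 - 4*a^2)/2


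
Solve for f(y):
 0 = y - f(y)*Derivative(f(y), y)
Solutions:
 f(y) = -sqrt(C1 + y^2)
 f(y) = sqrt(C1 + y^2)


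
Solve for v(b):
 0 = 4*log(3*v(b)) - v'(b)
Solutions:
 -Integral(1/(log(_y) + log(3)), (_y, v(b)))/4 = C1 - b


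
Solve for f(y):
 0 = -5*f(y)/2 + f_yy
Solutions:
 f(y) = C1*exp(-sqrt(10)*y/2) + C2*exp(sqrt(10)*y/2)


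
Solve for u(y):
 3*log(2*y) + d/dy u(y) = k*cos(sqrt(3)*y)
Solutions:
 u(y) = C1 + sqrt(3)*k*sin(sqrt(3)*y)/3 - 3*y*log(y) - 3*y*log(2) + 3*y


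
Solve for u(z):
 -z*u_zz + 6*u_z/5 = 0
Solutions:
 u(z) = C1 + C2*z^(11/5)


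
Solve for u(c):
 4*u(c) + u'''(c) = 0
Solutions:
 u(c) = C3*exp(-2^(2/3)*c) + (C1*sin(2^(2/3)*sqrt(3)*c/2) + C2*cos(2^(2/3)*sqrt(3)*c/2))*exp(2^(2/3)*c/2)


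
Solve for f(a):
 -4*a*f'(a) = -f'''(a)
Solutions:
 f(a) = C1 + Integral(C2*airyai(2^(2/3)*a) + C3*airybi(2^(2/3)*a), a)


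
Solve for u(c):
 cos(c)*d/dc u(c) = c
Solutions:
 u(c) = C1 + Integral(c/cos(c), c)


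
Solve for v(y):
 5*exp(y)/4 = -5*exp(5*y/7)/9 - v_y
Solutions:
 v(y) = C1 - 7*exp(5*y/7)/9 - 5*exp(y)/4


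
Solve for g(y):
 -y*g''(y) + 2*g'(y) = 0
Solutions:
 g(y) = C1 + C2*y^3


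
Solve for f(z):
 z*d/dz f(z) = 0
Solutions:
 f(z) = C1


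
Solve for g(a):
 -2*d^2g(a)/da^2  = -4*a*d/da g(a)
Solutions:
 g(a) = C1 + C2*erfi(a)


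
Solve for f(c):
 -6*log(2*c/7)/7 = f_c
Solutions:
 f(c) = C1 - 6*c*log(c)/7 - 6*c*log(2)/7 + 6*c/7 + 6*c*log(7)/7


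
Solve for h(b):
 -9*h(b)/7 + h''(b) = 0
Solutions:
 h(b) = C1*exp(-3*sqrt(7)*b/7) + C2*exp(3*sqrt(7)*b/7)


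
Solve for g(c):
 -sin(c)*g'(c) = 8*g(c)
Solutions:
 g(c) = C1*(cos(c)^4 + 4*cos(c)^3 + 6*cos(c)^2 + 4*cos(c) + 1)/(cos(c)^4 - 4*cos(c)^3 + 6*cos(c)^2 - 4*cos(c) + 1)


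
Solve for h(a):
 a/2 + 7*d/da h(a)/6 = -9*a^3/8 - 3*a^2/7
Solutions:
 h(a) = C1 - 27*a^4/112 - 6*a^3/49 - 3*a^2/14


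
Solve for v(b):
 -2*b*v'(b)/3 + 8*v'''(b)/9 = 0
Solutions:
 v(b) = C1 + Integral(C2*airyai(6^(1/3)*b/2) + C3*airybi(6^(1/3)*b/2), b)


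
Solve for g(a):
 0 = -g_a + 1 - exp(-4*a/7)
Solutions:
 g(a) = C1 + a + 7*exp(-4*a/7)/4


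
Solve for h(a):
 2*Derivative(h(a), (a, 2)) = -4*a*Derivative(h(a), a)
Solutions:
 h(a) = C1 + C2*erf(a)


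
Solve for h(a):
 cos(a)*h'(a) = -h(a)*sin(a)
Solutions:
 h(a) = C1*cos(a)


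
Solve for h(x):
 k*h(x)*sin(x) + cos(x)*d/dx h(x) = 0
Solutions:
 h(x) = C1*exp(k*log(cos(x)))


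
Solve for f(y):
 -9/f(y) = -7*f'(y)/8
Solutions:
 f(y) = -sqrt(C1 + 1008*y)/7
 f(y) = sqrt(C1 + 1008*y)/7


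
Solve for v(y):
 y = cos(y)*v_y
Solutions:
 v(y) = C1 + Integral(y/cos(y), y)


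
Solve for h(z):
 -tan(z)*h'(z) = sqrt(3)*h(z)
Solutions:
 h(z) = C1/sin(z)^(sqrt(3))


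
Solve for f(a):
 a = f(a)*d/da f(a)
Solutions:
 f(a) = -sqrt(C1 + a^2)
 f(a) = sqrt(C1 + a^2)


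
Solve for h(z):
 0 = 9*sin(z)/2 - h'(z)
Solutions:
 h(z) = C1 - 9*cos(z)/2


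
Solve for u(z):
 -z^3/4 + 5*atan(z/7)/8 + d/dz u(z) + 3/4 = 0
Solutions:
 u(z) = C1 + z^4/16 - 5*z*atan(z/7)/8 - 3*z/4 + 35*log(z^2 + 49)/16


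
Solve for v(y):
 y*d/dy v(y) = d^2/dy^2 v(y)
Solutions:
 v(y) = C1 + C2*erfi(sqrt(2)*y/2)


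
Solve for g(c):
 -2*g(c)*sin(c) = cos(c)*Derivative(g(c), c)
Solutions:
 g(c) = C1*cos(c)^2


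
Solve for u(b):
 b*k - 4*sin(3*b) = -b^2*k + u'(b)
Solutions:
 u(b) = C1 + b^3*k/3 + b^2*k/2 + 4*cos(3*b)/3


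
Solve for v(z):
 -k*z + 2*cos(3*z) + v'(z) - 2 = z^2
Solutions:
 v(z) = C1 + k*z^2/2 + z^3/3 + 2*z - 2*sin(3*z)/3


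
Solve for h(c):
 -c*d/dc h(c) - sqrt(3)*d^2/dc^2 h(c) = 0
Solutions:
 h(c) = C1 + C2*erf(sqrt(2)*3^(3/4)*c/6)


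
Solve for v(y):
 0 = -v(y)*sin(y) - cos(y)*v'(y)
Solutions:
 v(y) = C1*cos(y)


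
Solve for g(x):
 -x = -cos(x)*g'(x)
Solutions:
 g(x) = C1 + Integral(x/cos(x), x)


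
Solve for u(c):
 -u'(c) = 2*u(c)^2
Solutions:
 u(c) = 1/(C1 + 2*c)


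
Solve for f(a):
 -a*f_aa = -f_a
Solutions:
 f(a) = C1 + C2*a^2


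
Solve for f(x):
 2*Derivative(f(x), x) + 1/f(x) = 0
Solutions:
 f(x) = -sqrt(C1 - x)
 f(x) = sqrt(C1 - x)


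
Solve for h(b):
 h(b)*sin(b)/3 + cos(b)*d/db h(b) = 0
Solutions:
 h(b) = C1*cos(b)^(1/3)


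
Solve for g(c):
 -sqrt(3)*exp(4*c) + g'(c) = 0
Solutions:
 g(c) = C1 + sqrt(3)*exp(4*c)/4


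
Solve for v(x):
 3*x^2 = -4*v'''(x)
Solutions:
 v(x) = C1 + C2*x + C3*x^2 - x^5/80


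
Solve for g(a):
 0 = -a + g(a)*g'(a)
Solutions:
 g(a) = -sqrt(C1 + a^2)
 g(a) = sqrt(C1 + a^2)


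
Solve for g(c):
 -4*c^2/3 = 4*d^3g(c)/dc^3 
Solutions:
 g(c) = C1 + C2*c + C3*c^2 - c^5/180


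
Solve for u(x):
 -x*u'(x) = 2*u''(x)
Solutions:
 u(x) = C1 + C2*erf(x/2)


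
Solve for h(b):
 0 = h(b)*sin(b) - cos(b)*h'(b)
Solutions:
 h(b) = C1/cos(b)


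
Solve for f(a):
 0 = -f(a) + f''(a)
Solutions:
 f(a) = C1*exp(-a) + C2*exp(a)


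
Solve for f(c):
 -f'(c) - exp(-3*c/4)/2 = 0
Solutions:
 f(c) = C1 + 2*exp(-3*c/4)/3


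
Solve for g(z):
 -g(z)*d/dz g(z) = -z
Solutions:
 g(z) = -sqrt(C1 + z^2)
 g(z) = sqrt(C1 + z^2)


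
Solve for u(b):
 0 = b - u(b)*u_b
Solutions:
 u(b) = -sqrt(C1 + b^2)
 u(b) = sqrt(C1 + b^2)


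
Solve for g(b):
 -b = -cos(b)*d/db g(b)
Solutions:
 g(b) = C1 + Integral(b/cos(b), b)


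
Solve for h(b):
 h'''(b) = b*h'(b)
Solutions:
 h(b) = C1 + Integral(C2*airyai(b) + C3*airybi(b), b)


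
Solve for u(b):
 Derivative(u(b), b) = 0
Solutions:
 u(b) = C1


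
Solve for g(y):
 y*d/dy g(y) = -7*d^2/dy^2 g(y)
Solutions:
 g(y) = C1 + C2*erf(sqrt(14)*y/14)


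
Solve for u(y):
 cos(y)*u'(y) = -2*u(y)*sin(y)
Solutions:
 u(y) = C1*cos(y)^2


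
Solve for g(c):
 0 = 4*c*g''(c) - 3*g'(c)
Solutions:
 g(c) = C1 + C2*c^(7/4)


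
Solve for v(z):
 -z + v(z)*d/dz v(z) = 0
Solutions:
 v(z) = -sqrt(C1 + z^2)
 v(z) = sqrt(C1 + z^2)


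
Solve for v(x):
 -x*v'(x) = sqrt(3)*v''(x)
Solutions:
 v(x) = C1 + C2*erf(sqrt(2)*3^(3/4)*x/6)


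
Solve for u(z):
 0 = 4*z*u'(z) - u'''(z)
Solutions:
 u(z) = C1 + Integral(C2*airyai(2^(2/3)*z) + C3*airybi(2^(2/3)*z), z)


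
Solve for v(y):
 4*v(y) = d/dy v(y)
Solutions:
 v(y) = C1*exp(4*y)


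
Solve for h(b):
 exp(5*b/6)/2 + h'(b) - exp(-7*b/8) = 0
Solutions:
 h(b) = C1 - 3*exp(5*b/6)/5 - 8*exp(-7*b/8)/7


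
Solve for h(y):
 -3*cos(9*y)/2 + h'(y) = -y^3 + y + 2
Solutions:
 h(y) = C1 - y^4/4 + y^2/2 + 2*y + sin(9*y)/6


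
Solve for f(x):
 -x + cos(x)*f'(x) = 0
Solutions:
 f(x) = C1 + Integral(x/cos(x), x)


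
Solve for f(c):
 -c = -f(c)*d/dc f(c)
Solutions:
 f(c) = -sqrt(C1 + c^2)
 f(c) = sqrt(C1 + c^2)


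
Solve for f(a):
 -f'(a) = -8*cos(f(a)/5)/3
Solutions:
 -8*a/3 - 5*log(sin(f(a)/5) - 1)/2 + 5*log(sin(f(a)/5) + 1)/2 = C1


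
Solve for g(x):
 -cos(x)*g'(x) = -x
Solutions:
 g(x) = C1 + Integral(x/cos(x), x)


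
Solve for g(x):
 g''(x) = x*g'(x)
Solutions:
 g(x) = C1 + C2*erfi(sqrt(2)*x/2)


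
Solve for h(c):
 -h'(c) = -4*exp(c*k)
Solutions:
 h(c) = C1 + 4*exp(c*k)/k


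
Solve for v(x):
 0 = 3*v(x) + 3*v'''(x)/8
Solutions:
 v(x) = C3*exp(-2*x) + (C1*sin(sqrt(3)*x) + C2*cos(sqrt(3)*x))*exp(x)


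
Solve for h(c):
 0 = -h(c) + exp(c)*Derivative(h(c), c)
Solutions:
 h(c) = C1*exp(-exp(-c))


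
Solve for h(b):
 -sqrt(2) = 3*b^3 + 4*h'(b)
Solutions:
 h(b) = C1 - 3*b^4/16 - sqrt(2)*b/4


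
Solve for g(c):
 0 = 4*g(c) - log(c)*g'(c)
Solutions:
 g(c) = C1*exp(4*li(c))


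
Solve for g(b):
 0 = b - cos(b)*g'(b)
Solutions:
 g(b) = C1 + Integral(b/cos(b), b)


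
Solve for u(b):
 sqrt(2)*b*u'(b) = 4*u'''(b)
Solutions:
 u(b) = C1 + Integral(C2*airyai(sqrt(2)*b/2) + C3*airybi(sqrt(2)*b/2), b)


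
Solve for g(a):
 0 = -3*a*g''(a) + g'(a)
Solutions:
 g(a) = C1 + C2*a^(4/3)


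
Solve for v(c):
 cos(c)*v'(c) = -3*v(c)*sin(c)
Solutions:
 v(c) = C1*cos(c)^3


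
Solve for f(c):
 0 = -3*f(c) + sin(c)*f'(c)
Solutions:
 f(c) = C1*(cos(c) - 1)^(3/2)/(cos(c) + 1)^(3/2)


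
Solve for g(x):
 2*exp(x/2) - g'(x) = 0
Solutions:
 g(x) = C1 + 4*exp(x/2)


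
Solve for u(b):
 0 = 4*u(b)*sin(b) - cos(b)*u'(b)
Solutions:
 u(b) = C1/cos(b)^4


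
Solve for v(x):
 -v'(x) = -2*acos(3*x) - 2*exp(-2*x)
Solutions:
 v(x) = C1 + 2*x*acos(3*x) - 2*sqrt(1 - 9*x^2)/3 - exp(-2*x)


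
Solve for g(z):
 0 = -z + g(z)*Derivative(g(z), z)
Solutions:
 g(z) = -sqrt(C1 + z^2)
 g(z) = sqrt(C1 + z^2)


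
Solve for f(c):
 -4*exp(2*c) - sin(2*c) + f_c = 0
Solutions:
 f(c) = C1 + 2*exp(2*c) - cos(2*c)/2


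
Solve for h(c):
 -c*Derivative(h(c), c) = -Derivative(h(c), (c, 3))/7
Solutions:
 h(c) = C1 + Integral(C2*airyai(7^(1/3)*c) + C3*airybi(7^(1/3)*c), c)


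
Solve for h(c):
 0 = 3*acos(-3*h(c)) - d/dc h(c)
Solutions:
 Integral(1/acos(-3*_y), (_y, h(c))) = C1 + 3*c


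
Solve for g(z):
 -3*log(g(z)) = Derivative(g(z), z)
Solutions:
 li(g(z)) = C1 - 3*z


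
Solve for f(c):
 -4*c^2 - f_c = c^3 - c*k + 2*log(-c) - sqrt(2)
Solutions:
 f(c) = C1 - c^4/4 - 4*c^3/3 + c^2*k/2 - 2*c*log(-c) + c*(sqrt(2) + 2)


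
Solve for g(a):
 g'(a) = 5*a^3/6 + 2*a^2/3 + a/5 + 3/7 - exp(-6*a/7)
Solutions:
 g(a) = C1 + 5*a^4/24 + 2*a^3/9 + a^2/10 + 3*a/7 + 7*exp(-6*a/7)/6


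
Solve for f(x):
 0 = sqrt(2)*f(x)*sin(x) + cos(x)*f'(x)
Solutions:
 f(x) = C1*cos(x)^(sqrt(2))


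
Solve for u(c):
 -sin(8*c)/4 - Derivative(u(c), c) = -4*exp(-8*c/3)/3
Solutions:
 u(c) = C1 + cos(8*c)/32 - exp(-8*c/3)/2


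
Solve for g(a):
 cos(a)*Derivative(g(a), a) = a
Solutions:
 g(a) = C1 + Integral(a/cos(a), a)


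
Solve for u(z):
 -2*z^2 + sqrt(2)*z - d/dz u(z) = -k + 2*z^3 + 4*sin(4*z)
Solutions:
 u(z) = C1 + k*z - z^4/2 - 2*z^3/3 + sqrt(2)*z^2/2 + cos(4*z)


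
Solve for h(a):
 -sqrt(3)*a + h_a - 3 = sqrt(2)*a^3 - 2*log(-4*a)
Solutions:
 h(a) = C1 + sqrt(2)*a^4/4 + sqrt(3)*a^2/2 - 2*a*log(-a) + a*(5 - 4*log(2))


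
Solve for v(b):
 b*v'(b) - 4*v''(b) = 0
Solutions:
 v(b) = C1 + C2*erfi(sqrt(2)*b/4)


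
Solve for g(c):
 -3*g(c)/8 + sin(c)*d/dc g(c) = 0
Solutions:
 g(c) = C1*(cos(c) - 1)^(3/16)/(cos(c) + 1)^(3/16)


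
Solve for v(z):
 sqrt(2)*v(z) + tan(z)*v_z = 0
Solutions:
 v(z) = C1/sin(z)^(sqrt(2))


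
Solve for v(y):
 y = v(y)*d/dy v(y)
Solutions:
 v(y) = -sqrt(C1 + y^2)
 v(y) = sqrt(C1 + y^2)


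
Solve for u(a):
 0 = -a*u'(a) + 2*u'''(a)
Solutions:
 u(a) = C1 + Integral(C2*airyai(2^(2/3)*a/2) + C3*airybi(2^(2/3)*a/2), a)


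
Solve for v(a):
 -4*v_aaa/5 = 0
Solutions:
 v(a) = C1 + C2*a + C3*a^2


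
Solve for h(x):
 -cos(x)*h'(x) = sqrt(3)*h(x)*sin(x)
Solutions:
 h(x) = C1*cos(x)^(sqrt(3))


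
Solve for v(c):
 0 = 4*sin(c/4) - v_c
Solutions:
 v(c) = C1 - 16*cos(c/4)


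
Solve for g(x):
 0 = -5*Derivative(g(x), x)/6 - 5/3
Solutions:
 g(x) = C1 - 2*x


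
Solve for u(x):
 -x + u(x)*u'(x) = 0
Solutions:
 u(x) = -sqrt(C1 + x^2)
 u(x) = sqrt(C1 + x^2)


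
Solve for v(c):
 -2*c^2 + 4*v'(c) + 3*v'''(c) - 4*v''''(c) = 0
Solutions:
 v(c) = C1 + C2*exp(c*(-(8*sqrt(17) + 33)^(1/3) - 1/(8*sqrt(17) + 33)^(1/3) + 2)/8)*sin(sqrt(3)*c*(-(8*sqrt(17) + 33)^(1/3) + (8*sqrt(17) + 33)^(-1/3))/8) + C3*exp(c*(-(8*sqrt(17) + 33)^(1/3) - 1/(8*sqrt(17) + 33)^(1/3) + 2)/8)*cos(sqrt(3)*c*(-(8*sqrt(17) + 33)^(1/3) + (8*sqrt(17) + 33)^(-1/3))/8) + C4*exp(c*((8*sqrt(17) + 33)^(-1/3) + 1 + (8*sqrt(17) + 33)^(1/3))/4) + c^3/6 - 3*c/4


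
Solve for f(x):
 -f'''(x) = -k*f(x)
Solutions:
 f(x) = C1*exp(k^(1/3)*x) + C2*exp(k^(1/3)*x*(-1 + sqrt(3)*I)/2) + C3*exp(-k^(1/3)*x*(1 + sqrt(3)*I)/2)


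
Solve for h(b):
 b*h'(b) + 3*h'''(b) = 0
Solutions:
 h(b) = C1 + Integral(C2*airyai(-3^(2/3)*b/3) + C3*airybi(-3^(2/3)*b/3), b)


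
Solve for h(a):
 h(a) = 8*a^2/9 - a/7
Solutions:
 h(a) = a*(56*a - 9)/63


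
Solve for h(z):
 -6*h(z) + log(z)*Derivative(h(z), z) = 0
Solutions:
 h(z) = C1*exp(6*li(z))


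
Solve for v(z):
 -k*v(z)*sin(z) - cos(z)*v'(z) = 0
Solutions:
 v(z) = C1*exp(k*log(cos(z)))


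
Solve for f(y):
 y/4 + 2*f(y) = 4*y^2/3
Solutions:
 f(y) = y*(16*y - 3)/24


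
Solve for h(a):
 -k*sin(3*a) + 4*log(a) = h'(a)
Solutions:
 h(a) = C1 + 4*a*log(a) - 4*a + k*cos(3*a)/3


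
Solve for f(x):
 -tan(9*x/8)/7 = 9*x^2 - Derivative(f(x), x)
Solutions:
 f(x) = C1 + 3*x^3 - 8*log(cos(9*x/8))/63


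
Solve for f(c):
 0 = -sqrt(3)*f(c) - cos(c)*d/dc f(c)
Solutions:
 f(c) = C1*(sin(c) - 1)^(sqrt(3)/2)/(sin(c) + 1)^(sqrt(3)/2)


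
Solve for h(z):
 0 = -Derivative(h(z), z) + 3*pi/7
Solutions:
 h(z) = C1 + 3*pi*z/7


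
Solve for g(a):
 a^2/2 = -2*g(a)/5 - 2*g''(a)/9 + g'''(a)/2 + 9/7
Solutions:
 g(a) = C1*exp(a*(-2^(1/3)*5^(2/3)*(81*sqrt(60009) + 19843)^(1/3) - 40*2^(2/3)*5^(1/3)/(81*sqrt(60009) + 19843)^(1/3) + 40)/270)*sin(10^(1/3)*sqrt(3)*a*(-5^(1/3)*(81*sqrt(60009) + 19843)^(1/3) + 40*2^(1/3)/(81*sqrt(60009) + 19843)^(1/3))/270) + C2*exp(a*(-2^(1/3)*5^(2/3)*(81*sqrt(60009) + 19843)^(1/3) - 40*2^(2/3)*5^(1/3)/(81*sqrt(60009) + 19843)^(1/3) + 40)/270)*cos(10^(1/3)*sqrt(3)*a*(-5^(1/3)*(81*sqrt(60009) + 19843)^(1/3) + 40*2^(1/3)/(81*sqrt(60009) + 19843)^(1/3))/270) + C3*exp(a*(40*2^(2/3)*5^(1/3)/(81*sqrt(60009) + 19843)^(1/3) + 20 + 2^(1/3)*5^(2/3)*(81*sqrt(60009) + 19843)^(1/3))/135) - 5*a^2/4 + 290/63
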